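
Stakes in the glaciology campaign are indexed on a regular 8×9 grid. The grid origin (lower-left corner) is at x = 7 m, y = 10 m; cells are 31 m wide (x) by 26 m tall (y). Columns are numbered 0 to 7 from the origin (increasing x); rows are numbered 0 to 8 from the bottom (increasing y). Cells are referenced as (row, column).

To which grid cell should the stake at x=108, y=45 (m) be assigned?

(1, 3)

Column index: ⌊(108 − 7) / 31⌋ = ⌊3.258⌋ = 3
Row offset from origin: ⌊(45 − 10) / 26⌋ = ⌊1.346⌋ = 1 → row 1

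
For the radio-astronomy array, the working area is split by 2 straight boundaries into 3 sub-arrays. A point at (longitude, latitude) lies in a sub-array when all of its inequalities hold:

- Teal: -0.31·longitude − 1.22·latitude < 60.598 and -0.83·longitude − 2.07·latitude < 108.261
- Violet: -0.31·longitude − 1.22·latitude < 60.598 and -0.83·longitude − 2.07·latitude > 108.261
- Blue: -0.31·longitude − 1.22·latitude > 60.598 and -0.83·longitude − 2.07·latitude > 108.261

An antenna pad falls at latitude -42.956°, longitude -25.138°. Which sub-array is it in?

Violet

-0.31·-25.138 − 1.22·-42.956 = 60.199, which is < 60.598
-0.83·-25.138 − 2.07·-42.956 = 109.783, which is > 108.261
This sign pattern matches Violet.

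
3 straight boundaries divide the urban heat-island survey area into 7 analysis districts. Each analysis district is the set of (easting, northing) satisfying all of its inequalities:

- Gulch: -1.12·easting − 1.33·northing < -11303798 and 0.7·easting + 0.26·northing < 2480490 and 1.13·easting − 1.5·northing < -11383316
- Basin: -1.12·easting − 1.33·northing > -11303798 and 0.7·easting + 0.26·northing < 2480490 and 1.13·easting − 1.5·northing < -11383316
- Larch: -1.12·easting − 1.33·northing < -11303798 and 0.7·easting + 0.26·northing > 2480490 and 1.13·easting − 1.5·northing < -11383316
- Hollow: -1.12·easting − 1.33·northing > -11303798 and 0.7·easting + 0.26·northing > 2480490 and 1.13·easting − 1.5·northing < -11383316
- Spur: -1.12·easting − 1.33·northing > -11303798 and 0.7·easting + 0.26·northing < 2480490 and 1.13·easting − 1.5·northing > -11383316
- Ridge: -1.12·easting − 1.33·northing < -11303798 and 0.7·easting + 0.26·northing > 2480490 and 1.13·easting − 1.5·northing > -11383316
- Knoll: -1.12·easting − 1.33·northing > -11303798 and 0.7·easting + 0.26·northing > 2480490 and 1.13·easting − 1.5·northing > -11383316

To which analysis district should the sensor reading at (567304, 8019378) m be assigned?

-1.12·567304 − 1.33·8019378 = -11301153.220, which is > -11303798
0.7·567304 + 0.26·8019378 = 2482151.080, which is > 2480490
1.13·567304 − 1.5·8019378 = -11388013.480, which is < -11383316
This sign pattern matches Hollow.

Hollow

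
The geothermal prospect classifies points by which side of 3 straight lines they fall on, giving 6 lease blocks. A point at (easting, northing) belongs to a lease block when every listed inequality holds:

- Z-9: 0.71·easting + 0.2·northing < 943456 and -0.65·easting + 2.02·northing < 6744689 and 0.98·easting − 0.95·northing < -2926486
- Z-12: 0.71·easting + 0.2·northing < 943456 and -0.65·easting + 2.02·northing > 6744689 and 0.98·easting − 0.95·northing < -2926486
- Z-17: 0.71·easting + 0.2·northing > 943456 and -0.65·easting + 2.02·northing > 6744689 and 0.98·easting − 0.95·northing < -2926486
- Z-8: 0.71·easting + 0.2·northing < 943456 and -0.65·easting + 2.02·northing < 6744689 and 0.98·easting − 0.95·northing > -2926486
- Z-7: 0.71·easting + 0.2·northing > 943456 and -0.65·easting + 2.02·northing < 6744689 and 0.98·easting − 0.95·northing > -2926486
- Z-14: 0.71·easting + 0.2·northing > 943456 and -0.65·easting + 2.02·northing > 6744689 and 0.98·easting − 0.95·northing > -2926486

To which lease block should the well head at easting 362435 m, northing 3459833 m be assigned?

0.71·362435 + 0.2·3459833 = 949295.450, which is > 943456
-0.65·362435 + 2.02·3459833 = 6753279.910, which is > 6744689
0.98·362435 − 0.95·3459833 = -2931655.050, which is < -2926486
This sign pattern matches Z-17.

Z-17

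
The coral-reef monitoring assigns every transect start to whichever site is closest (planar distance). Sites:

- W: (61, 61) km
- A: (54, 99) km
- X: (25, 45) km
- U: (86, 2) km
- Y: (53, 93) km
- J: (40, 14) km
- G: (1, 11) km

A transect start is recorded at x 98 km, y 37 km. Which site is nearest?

Squared distances to each site:
W: 1945.000; A: 5780.000; X: 5393.000; U: 1369.000; Y: 5161.000; J: 3893.000; G: 10085.000.
Minimum at U.

U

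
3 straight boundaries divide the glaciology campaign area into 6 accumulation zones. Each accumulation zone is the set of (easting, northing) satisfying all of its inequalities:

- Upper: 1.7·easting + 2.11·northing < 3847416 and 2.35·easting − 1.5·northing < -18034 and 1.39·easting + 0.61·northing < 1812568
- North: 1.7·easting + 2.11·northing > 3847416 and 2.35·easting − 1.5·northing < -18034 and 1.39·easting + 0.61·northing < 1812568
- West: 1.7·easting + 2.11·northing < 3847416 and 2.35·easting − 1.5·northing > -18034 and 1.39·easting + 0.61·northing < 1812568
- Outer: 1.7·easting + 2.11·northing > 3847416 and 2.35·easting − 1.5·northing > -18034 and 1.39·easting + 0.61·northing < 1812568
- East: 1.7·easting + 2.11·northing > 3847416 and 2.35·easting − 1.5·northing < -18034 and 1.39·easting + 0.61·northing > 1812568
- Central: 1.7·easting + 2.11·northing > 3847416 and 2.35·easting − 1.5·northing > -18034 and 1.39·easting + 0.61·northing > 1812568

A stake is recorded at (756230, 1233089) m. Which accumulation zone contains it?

North

1.7·756230 + 2.11·1233089 = 3887408.790, which is > 3847416
2.35·756230 − 1.5·1233089 = -72493.000, which is < -18034
1.39·756230 + 0.61·1233089 = 1803343.990, which is < 1812568
This sign pattern matches North.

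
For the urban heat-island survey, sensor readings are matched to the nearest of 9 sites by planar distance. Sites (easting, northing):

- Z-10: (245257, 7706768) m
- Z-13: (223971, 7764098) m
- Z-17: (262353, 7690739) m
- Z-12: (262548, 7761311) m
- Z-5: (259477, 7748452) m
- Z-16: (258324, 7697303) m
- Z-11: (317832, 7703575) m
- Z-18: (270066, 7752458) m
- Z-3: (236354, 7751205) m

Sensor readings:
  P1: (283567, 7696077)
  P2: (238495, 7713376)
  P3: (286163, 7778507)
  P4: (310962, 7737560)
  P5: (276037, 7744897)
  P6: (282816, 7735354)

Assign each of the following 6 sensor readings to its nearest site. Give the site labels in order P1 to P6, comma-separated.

P1 → Z-17 (d²=478528040.00)
P2 → Z-10 (d²=89390308.00)
P3 → Z-12 (d²=853370641.00)
P4 → Z-11 (d²=1202177125.00)
P5 → Z-18 (d²=92821562.00)
P6 → Z-18 (d²=455109316.00)

Z-17, Z-10, Z-12, Z-11, Z-18, Z-18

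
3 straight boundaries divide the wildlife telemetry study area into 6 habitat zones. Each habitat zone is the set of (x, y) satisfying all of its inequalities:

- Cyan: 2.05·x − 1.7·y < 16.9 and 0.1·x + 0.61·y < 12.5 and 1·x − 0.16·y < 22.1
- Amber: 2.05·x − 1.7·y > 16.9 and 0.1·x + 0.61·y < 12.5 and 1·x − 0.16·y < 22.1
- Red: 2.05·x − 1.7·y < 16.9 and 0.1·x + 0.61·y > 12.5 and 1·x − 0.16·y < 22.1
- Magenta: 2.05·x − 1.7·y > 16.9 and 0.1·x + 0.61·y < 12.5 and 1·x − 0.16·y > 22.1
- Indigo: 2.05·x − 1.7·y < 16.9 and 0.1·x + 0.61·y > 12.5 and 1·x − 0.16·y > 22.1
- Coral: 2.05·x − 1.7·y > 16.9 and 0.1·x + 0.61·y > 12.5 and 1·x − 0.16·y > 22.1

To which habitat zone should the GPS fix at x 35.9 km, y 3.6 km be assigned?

2.05·35.9 − 1.7·3.6 = 67.475, which is > 16.9
0.1·35.9 + 0.61·3.6 = 5.786, which is < 12.5
1·35.9 − 0.16·3.6 = 35.324, which is > 22.1
This sign pattern matches Magenta.

Magenta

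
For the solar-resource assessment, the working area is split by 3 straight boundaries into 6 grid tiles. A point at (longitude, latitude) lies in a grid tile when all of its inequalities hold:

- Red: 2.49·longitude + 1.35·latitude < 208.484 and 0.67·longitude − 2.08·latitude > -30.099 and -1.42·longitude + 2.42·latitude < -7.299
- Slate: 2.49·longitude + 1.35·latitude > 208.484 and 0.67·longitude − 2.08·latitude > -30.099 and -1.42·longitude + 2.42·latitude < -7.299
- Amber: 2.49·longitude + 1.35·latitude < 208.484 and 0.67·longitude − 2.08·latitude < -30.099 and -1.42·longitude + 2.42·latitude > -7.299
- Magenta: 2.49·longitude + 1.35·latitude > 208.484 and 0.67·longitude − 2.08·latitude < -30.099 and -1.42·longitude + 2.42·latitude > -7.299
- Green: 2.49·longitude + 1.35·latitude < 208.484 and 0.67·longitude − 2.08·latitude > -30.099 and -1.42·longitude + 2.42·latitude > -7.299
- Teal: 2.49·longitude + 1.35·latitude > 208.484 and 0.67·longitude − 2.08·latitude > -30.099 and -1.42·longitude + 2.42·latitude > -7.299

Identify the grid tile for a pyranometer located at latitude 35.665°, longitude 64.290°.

Amber

2.49·64.290 + 1.35·35.665 = 208.230, which is < 208.484
0.67·64.290 − 2.08·35.665 = -31.109, which is < -30.099
-1.42·64.290 + 2.42·35.665 = -4.983, which is > -7.299
This sign pattern matches Amber.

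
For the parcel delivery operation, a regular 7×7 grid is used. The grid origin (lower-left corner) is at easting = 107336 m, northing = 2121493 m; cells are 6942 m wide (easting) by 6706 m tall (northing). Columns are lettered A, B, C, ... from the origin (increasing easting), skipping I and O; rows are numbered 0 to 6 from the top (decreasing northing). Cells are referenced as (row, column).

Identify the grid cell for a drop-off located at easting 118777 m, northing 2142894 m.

Column index: ⌊(118777 − 107336) / 6942⌋ = ⌊1.648⌋ = 1 → column B
Row offset from origin: ⌊(2142894 − 2121493) / 6706⌋ = ⌊3.191⌋ = 3 → row 3 (counted from top)

(3, B)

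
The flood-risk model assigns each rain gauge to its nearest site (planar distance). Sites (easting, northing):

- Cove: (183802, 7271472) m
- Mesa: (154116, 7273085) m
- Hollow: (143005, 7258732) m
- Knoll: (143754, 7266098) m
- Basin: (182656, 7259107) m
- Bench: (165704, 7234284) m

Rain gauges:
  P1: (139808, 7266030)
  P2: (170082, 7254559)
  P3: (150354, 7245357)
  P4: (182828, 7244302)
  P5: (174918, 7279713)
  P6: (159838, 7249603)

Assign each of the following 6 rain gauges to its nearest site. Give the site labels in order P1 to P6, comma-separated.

P1 → Knoll (d²=15575540.00)
P2 → Basin (d²=178789780.00)
P3 → Hollow (d²=232898426.00)
P4 → Basin (d²=219217609.00)
P5 → Cove (d²=146839537.00)
P6 → Bench (d²=269081717.00)

Knoll, Basin, Hollow, Basin, Cove, Bench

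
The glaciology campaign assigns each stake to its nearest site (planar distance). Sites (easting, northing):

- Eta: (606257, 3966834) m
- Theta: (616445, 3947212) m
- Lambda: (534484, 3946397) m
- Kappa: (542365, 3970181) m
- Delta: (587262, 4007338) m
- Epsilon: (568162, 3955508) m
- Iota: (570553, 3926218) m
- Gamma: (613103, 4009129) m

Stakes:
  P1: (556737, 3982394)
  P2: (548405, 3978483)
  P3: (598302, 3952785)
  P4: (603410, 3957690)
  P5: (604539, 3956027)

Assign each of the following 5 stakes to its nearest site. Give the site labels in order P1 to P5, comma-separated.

P1 → Kappa (d²=355711753.00)
P2 → Kappa (d²=105404804.00)
P3 → Eta (d²=260656426.00)
P4 → Eta (d²=91718145.00)
P5 → Eta (d²=119742773.00)

Kappa, Kappa, Eta, Eta, Eta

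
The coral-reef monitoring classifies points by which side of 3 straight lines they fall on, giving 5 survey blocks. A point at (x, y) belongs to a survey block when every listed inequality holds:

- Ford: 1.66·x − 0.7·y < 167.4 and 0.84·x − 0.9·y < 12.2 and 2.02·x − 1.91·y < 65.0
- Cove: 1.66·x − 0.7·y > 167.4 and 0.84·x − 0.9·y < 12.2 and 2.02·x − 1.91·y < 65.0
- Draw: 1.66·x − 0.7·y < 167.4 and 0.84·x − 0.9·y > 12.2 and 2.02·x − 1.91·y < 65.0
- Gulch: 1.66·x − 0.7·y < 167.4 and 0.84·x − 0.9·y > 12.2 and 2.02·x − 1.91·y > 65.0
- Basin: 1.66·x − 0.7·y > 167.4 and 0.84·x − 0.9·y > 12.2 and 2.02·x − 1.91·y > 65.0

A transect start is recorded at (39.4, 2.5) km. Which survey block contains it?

Gulch

1.66·39.4 − 0.7·2.5 = 63.654, which is < 167.4
0.84·39.4 − 0.9·2.5 = 30.846, which is > 12.2
2.02·39.4 − 1.91·2.5 = 74.813, which is > 65.0
This sign pattern matches Gulch.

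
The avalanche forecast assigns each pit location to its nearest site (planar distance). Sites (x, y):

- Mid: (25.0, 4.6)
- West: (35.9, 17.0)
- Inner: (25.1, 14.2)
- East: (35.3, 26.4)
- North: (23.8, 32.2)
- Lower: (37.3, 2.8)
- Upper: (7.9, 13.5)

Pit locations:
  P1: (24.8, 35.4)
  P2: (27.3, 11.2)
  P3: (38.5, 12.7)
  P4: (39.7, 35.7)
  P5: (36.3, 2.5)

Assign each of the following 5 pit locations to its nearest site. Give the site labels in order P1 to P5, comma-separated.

P1 → North (d²=11.24)
P2 → Inner (d²=13.84)
P3 → West (d²=25.25)
P4 → East (d²=105.85)
P5 → Lower (d²=1.09)

North, Inner, West, East, Lower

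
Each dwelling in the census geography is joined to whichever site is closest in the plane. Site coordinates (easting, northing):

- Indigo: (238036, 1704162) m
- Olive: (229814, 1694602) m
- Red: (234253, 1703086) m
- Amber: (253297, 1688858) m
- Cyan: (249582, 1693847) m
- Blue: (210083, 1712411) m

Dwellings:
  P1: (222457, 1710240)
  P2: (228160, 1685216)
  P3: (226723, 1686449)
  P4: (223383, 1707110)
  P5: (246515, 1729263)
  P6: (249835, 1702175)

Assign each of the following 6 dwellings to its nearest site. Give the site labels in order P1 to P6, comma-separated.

Blue, Olive, Olive, Red, Indigo, Cyan

P1 → Blue (d²=157829117.00)
P2 → Olive (d²=90832712.00)
P3 → Olive (d²=76025690.00)
P4 → Red (d²=134349476.00)
P5 → Indigo (d²=701953642.00)
P6 → Cyan (d²=69419593.00)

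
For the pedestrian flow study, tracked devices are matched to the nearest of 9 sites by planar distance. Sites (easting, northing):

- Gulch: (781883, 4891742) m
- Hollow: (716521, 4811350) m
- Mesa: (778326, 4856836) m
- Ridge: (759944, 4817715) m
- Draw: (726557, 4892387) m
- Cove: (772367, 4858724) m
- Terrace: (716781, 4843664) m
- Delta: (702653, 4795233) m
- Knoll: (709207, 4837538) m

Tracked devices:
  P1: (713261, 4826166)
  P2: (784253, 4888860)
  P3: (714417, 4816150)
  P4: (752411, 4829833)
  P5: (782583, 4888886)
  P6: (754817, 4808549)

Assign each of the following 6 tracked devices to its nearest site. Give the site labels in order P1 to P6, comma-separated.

Knoll, Gulch, Hollow, Ridge, Gulch, Ridge

P1 → Knoll (d²=145757300.00)
P2 → Gulch (d²=13922824.00)
P3 → Hollow (d²=27466816.00)
P4 → Ridge (d²=203592013.00)
P5 → Gulch (d²=8646736.00)
P6 → Ridge (d²=110301685.00)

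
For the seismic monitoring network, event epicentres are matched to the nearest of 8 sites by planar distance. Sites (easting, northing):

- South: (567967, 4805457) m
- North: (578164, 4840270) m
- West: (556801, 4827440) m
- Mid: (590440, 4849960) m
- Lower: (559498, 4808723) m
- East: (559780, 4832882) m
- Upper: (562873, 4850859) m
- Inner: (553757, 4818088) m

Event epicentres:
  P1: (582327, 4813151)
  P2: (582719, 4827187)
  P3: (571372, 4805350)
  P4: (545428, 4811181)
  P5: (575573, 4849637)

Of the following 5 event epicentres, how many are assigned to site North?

P1 → South
P2 → North
P3 → South
P4 → Inner
P5 → North
2 of the 5 go to North.

2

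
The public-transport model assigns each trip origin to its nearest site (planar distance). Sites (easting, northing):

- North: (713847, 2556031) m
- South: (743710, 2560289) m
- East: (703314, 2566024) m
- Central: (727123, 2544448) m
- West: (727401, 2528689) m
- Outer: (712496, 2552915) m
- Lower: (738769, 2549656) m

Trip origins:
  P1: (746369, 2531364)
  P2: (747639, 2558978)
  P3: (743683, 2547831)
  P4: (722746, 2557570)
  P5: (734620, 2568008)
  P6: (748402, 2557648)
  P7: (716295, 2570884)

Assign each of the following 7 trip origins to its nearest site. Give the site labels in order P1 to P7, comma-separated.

P1 → West (d²=366940649.00)
P2 → South (d²=17155762.00)
P3 → Lower (d²=27478021.00)
P4 → North (d²=81560722.00)
P5 → South (d²=142211061.00)
P6 → South (d²=28989745.00)
P7 → East (d²=192125961.00)

West, South, Lower, North, South, South, East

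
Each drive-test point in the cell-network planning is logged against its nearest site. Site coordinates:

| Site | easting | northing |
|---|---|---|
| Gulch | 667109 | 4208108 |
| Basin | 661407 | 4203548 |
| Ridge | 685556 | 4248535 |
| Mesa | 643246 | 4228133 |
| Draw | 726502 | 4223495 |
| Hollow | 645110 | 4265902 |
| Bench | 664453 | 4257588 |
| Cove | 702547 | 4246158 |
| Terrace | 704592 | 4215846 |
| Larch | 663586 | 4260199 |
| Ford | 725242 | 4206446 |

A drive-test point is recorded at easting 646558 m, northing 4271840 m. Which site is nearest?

Hollow

Squared distances to each site:
Gulch: 4484111425.000; Basin: 4884290065.000; Ridge: 2063967029.000; Mesa: 1921271193.000; Draw: 8728282161.000; Hollow: 37356548.000; Bench: 523350529.000; Cove: 3794333245.000; Terrace: 6503273192.000; Larch: 425465665.000; Ford: 10467547092.000.
Minimum at Hollow.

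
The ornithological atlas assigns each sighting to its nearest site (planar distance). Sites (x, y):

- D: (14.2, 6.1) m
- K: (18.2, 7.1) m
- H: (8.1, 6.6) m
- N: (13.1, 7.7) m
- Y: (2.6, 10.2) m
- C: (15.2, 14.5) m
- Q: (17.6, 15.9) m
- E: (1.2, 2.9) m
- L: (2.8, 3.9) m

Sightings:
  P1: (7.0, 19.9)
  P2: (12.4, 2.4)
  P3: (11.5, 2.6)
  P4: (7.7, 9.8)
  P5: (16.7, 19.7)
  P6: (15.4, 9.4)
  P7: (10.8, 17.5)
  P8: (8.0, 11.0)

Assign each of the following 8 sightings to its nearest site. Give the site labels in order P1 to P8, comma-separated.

C, D, D, H, Q, N, C, H

P1 → C (d²=96.40)
P2 → D (d²=16.93)
P3 → D (d²=19.54)
P4 → H (d²=10.40)
P5 → Q (d²=15.25)
P6 → N (d²=8.18)
P7 → C (d²=28.36)
P8 → H (d²=19.37)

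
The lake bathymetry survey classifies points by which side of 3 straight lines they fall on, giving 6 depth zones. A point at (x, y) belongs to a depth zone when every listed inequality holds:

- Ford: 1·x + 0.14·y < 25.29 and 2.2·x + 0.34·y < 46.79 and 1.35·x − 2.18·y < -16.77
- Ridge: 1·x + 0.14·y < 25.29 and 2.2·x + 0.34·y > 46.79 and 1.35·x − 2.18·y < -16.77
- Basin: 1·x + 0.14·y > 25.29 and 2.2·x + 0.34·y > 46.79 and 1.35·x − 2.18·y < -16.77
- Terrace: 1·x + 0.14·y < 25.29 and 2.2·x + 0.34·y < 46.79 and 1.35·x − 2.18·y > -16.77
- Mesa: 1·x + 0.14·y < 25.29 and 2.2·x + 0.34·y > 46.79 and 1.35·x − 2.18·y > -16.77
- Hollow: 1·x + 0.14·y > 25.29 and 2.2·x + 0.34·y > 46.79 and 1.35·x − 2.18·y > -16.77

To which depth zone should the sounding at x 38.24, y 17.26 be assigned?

Hollow

1·38.24 + 0.14·17.26 = 40.656, which is > 25.29
2.2·38.24 + 0.34·17.26 = 89.996, which is > 46.79
1.35·38.24 − 2.18·17.26 = 13.997, which is > -16.77
This sign pattern matches Hollow.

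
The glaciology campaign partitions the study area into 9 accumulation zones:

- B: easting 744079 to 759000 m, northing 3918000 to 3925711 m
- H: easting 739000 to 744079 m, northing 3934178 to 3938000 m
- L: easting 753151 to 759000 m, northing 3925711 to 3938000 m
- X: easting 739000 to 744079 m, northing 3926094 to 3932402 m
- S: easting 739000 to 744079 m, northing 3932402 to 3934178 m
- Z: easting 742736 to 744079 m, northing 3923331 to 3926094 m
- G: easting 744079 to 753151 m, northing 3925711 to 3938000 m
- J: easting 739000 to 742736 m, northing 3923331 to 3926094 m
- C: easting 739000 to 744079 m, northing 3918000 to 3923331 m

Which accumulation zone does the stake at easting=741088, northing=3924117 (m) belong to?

J

The point has easting = 741088 and northing = 3924117.
Only J satisfies 739000 ≤ easting ≤ 742736 and 3923331 ≤ northing ≤ 3926094.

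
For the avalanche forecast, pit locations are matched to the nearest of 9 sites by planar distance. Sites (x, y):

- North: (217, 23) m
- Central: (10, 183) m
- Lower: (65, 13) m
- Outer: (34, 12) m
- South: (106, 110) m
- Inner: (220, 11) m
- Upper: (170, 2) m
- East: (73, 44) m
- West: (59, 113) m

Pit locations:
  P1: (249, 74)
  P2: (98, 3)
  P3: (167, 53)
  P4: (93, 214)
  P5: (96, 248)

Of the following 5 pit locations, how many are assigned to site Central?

P1 → North
P2 → Lower
P3 → Upper
P4 → Central
P5 → Central
2 of the 5 go to Central.

2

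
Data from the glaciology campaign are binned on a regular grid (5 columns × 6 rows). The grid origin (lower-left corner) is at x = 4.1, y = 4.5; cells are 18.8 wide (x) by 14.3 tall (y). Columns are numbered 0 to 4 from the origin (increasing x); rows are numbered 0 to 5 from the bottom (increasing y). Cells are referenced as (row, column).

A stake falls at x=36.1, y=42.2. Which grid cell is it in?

(2, 1)

Column index: ⌊(36.1 − 4.1) / 18.8⌋ = ⌊1.702⌋ = 1
Row offset from origin: ⌊(42.2 − 4.5) / 14.3⌋ = ⌊2.636⌋ = 2 → row 2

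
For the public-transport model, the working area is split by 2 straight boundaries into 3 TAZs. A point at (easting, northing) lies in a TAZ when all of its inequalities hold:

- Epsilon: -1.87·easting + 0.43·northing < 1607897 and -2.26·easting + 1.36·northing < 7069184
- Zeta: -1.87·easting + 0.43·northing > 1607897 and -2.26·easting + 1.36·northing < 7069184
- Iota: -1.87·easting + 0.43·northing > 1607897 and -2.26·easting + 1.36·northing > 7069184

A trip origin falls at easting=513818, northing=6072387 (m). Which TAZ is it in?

-1.87·513818 + 0.43·6072387 = 1650286.750, which is > 1607897
-2.26·513818 + 1.36·6072387 = 7097217.640, which is > 7069184
This sign pattern matches Iota.

Iota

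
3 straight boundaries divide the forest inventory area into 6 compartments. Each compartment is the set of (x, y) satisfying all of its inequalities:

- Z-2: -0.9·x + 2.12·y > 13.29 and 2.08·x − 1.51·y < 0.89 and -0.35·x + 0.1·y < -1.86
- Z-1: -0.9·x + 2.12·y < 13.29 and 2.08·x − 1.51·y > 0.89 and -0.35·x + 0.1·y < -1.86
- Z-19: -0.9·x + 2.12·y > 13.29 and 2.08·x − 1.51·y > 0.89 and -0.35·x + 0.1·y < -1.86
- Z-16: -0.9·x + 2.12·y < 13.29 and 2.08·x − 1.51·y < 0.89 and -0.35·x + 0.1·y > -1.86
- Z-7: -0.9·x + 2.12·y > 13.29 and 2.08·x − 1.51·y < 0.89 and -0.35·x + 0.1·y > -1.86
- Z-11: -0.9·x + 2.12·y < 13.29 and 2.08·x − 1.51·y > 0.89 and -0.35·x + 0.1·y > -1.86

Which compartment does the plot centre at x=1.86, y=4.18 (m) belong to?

Z-16

-0.9·1.86 + 2.12·4.18 = 7.188, which is < 13.29
2.08·1.86 − 1.51·4.18 = -2.443, which is < 0.89
-0.35·1.86 + 0.1·4.18 = -0.233, which is > -1.86
This sign pattern matches Z-16.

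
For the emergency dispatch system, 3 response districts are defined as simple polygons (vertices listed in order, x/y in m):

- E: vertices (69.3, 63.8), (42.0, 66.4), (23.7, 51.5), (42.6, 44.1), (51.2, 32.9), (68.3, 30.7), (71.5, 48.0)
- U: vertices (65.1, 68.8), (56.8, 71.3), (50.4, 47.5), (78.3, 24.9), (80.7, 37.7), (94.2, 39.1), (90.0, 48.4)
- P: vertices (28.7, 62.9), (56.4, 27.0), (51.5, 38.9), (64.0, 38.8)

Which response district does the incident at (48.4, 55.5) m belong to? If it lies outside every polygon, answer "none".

Cast a ray rightward from (48.4, 55.5). For each polygon, the edges (by vertex number in listed order) whose endpoints lie on opposite sides of y = 55.5, where each meets that height, and whether that is right or left of the point:
E: 2–3 at x≈28.61 (left), 7–1 at x≈70.46 (right) → 1 crossing.
U: 2–3 at x≈52.55 (right), 7–1 at x≈81.33 (right) → 2 crossings.
P: 1–2 at x≈34.41 (left), 4–1 at x≈39.54 (left) → 0 crossings.
Only E has an odd count, so the point is inside E.

E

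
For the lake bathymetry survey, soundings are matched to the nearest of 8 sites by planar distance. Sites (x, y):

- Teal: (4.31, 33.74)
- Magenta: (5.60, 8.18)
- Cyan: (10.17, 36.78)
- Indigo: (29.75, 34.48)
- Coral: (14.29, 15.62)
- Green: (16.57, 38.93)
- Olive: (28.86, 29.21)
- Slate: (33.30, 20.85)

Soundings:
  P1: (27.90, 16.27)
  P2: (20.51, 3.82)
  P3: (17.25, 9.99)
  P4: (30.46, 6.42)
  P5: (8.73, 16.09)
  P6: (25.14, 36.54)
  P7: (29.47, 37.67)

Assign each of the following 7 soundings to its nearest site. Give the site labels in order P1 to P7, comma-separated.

P1 → Slate (d²=50.14)
P2 → Coral (d²=177.93)
P3 → Coral (d²=40.46)
P4 → Slate (d²=216.29)
P5 → Coral (d²=31.13)
P6 → Indigo (d²=25.50)
P7 → Indigo (d²=10.25)

Slate, Coral, Coral, Slate, Coral, Indigo, Indigo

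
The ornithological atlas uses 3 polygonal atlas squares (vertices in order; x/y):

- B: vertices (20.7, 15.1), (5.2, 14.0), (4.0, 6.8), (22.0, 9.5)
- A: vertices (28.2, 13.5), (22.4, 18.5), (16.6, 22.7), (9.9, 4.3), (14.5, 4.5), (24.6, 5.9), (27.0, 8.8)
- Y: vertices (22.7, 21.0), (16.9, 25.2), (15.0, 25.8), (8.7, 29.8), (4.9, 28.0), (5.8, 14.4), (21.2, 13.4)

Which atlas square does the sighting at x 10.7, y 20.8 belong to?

Cast a ray rightward from (10.7, 20.8). For each polygon, the edges (by vertex number in listed order) whose endpoints lie on opposite sides of y = 20.8, where each meets that height, and whether that is right or left of the point:
B: no edge straddles that height → 0 crossings.
A: 2–3 at x≈19.22 (right), 3–4 at x≈15.91 (right) → 2 crossings.
Y: 5–6 at x≈5.38 (left), 7–1 at x≈22.66 (right) → 1 crossing.
Only Y has an odd count, so the point is inside Y.

Y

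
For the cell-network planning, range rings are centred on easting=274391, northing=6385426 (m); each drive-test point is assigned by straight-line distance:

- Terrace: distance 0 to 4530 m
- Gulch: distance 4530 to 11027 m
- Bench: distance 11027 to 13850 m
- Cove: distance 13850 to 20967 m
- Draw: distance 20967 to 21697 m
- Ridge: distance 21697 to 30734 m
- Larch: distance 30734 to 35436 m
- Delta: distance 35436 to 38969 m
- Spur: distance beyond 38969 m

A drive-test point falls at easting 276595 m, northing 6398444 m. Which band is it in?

Distance = √((276595−274391)² + (6398444−6385426)²) = √(4857616.000 + 169468324.000) = 13203.255 m.
11027 ≤ 13203.255 < 13850 → Bench.

Bench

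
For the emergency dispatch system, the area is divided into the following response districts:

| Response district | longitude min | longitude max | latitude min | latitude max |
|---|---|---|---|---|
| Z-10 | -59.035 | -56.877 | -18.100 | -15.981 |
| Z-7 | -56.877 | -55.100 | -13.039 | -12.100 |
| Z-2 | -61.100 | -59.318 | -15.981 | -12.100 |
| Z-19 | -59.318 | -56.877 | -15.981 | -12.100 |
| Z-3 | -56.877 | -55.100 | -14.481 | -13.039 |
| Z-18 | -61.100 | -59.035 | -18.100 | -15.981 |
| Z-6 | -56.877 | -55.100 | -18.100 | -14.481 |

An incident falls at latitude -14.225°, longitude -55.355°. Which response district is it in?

Z-3

The point has longitude = -55.355 and latitude = -14.225.
Only Z-3 satisfies -56.877 ≤ longitude ≤ -55.100 and -14.481 ≤ latitude ≤ -13.039.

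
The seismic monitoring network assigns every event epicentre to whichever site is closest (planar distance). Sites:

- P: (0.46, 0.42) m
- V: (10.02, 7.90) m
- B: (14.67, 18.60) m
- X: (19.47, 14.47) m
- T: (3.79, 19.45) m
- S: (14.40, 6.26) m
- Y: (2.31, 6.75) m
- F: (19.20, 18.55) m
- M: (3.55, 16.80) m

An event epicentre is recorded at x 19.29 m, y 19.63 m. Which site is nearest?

Squared distances to each site:
P: 723.593; V: 223.526; B: 22.405; X: 26.658; T: 240.282; S: 202.669; Y: 454.215; F: 1.174; M: 255.756.
Minimum at F.

F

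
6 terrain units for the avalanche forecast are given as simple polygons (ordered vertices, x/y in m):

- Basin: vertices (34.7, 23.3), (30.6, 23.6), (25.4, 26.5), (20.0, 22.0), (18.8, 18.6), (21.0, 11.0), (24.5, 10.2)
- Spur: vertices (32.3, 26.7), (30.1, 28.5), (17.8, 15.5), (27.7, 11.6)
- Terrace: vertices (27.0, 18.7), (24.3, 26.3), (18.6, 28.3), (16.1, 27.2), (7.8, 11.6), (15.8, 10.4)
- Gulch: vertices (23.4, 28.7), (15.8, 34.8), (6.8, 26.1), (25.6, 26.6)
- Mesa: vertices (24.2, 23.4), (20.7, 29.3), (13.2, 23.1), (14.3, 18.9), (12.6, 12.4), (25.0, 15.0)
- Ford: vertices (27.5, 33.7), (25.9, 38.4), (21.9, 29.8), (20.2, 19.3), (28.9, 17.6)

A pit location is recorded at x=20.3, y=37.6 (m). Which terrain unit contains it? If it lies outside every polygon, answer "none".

Cast a ray rightward from (20.3, 37.6). For each polygon, the edges (by vertex number in listed order) whose endpoints lie on opposite sides of y = 37.6, where each meets that height, and whether that is right or left of the point:
Basin: no edge straddles that height → 0 crossings.
Spur: no edge straddles that height → 0 crossings.
Terrace: no edge straddles that height → 0 crossings.
Gulch: no edge straddles that height → 0 crossings.
Mesa: no edge straddles that height → 0 crossings.
Ford: 1–2 at x≈26.17 (right), 2–3 at x≈25.53 (right) → 2 crossings.
All counts are even, so the point lies outside every listed polygon.

none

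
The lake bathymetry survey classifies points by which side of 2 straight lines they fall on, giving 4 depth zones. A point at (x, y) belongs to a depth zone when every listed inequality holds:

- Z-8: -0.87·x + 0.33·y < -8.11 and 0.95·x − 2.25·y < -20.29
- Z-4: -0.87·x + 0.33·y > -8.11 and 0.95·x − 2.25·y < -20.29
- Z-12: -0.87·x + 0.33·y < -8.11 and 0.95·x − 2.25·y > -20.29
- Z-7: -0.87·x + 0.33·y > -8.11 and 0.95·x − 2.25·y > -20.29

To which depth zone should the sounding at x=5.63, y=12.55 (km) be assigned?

-0.87·5.63 + 0.33·12.55 = -0.757, which is > -8.11
0.95·5.63 − 2.25·12.55 = -22.889, which is < -20.29
This sign pattern matches Z-4.

Z-4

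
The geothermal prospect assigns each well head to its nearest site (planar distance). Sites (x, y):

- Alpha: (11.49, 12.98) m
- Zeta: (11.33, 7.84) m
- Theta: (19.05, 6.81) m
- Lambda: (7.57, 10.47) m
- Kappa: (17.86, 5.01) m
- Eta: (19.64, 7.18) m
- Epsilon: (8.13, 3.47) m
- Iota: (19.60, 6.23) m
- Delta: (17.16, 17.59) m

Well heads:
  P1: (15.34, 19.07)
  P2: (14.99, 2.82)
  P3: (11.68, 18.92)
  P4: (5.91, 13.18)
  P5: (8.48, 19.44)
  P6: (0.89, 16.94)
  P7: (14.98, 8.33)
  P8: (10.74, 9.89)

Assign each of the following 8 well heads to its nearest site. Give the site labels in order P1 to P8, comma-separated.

P1 → Delta (d²=5.50)
P2 → Kappa (d²=13.03)
P3 → Delta (d²=31.80)
P4 → Lambda (d²=10.10)
P5 → Alpha (d²=50.79)
P6 → Lambda (d²=86.48)
P7 → Zeta (d²=13.56)
P8 → Zeta (d²=4.55)

Delta, Kappa, Delta, Lambda, Alpha, Lambda, Zeta, Zeta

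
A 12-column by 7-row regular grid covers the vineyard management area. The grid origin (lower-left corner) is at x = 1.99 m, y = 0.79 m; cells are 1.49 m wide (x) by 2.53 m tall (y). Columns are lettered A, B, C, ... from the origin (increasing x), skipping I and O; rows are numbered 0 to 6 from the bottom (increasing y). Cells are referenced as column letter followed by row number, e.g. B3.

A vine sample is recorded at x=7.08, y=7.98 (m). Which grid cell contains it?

Column index: ⌊(7.08 − 1.99) / 1.49⌋ = ⌊3.416⌋ = 3 → column D
Row offset from origin: ⌊(7.98 − 0.79) / 2.53⌋ = ⌊2.842⌋ = 2 → row 2

D2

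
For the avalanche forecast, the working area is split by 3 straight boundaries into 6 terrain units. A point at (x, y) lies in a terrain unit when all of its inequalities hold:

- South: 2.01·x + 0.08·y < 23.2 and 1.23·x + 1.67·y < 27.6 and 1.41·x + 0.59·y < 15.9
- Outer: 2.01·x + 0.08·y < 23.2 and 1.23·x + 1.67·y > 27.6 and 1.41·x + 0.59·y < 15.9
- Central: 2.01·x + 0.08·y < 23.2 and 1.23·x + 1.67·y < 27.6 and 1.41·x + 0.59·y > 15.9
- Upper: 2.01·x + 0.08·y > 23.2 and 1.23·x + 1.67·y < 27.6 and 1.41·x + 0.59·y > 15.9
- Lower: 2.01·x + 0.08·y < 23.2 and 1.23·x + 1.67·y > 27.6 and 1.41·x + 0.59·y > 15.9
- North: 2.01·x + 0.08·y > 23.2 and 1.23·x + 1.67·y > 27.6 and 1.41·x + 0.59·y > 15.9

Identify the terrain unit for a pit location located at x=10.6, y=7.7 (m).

Central

2.01·10.6 + 0.08·7.7 = 21.922, which is < 23.2
1.23·10.6 + 1.67·7.7 = 25.897, which is < 27.6
1.41·10.6 + 0.59·7.7 = 19.489, which is > 15.9
This sign pattern matches Central.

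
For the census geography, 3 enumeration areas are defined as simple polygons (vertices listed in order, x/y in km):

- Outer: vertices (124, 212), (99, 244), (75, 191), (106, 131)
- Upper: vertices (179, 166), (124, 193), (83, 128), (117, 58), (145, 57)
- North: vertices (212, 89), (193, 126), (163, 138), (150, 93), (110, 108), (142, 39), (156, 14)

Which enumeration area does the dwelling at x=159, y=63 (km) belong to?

Cast a ray rightward from (159, 63). For each polygon, the edges (by vertex number in listed order) whose endpoints lie on opposite sides of y = 63, where each meets that height, and whether that is right or left of the point:
Outer: no edge straddles that height → 0 crossings.
Upper: 3–4 at x≈114.6 (left), 5–1 at x≈146.9 (left) → 0 crossings.
North: 5–6 at x≈130.9 (left), 7–1 at x≈192.6 (right) → 1 crossing.
Only North has an odd count, so the point is inside North.

North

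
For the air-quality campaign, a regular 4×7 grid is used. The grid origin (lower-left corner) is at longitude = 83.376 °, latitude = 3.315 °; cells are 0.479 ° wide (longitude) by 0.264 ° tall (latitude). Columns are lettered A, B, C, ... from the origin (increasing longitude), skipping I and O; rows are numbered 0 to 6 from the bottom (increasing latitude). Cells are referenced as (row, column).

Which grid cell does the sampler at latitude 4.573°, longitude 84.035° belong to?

(4, B)

Column index: ⌊(84.035 − 83.376) / 0.479⌋ = ⌊1.376⌋ = 1 → column B
Row offset from origin: ⌊(4.573 − 3.315) / 0.264⌋ = ⌊4.765⌋ = 4 → row 4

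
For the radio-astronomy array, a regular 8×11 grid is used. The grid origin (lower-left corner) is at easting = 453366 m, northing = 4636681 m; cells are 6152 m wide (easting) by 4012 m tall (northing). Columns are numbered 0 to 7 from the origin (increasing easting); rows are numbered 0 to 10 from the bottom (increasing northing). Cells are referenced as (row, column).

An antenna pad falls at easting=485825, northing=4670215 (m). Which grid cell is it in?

Column index: ⌊(485825 − 453366) / 6152⌋ = ⌊5.276⌋ = 5
Row offset from origin: ⌊(4670215 − 4636681) / 4012⌋ = ⌊8.358⌋ = 8 → row 8

(8, 5)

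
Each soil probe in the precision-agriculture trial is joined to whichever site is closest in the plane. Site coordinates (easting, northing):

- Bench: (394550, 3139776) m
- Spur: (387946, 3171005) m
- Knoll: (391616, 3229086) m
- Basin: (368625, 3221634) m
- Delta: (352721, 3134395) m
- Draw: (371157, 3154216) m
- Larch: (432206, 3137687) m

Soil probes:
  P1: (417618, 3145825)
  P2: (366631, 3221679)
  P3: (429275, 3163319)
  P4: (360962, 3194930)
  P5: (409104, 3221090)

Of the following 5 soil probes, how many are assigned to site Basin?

2

P1 → Larch
P2 → Basin
P3 → Larch
P4 → Basin
P5 → Knoll
2 of the 5 go to Basin.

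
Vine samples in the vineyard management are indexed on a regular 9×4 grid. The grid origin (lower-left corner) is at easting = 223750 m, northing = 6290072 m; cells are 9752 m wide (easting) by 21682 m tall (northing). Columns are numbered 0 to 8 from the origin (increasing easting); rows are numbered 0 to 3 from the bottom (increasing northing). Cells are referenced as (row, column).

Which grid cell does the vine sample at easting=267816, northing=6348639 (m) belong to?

(2, 4)

Column index: ⌊(267816 − 223750) / 9752⌋ = ⌊4.519⌋ = 4
Row offset from origin: ⌊(6348639 − 6290072) / 21682⌋ = ⌊2.701⌋ = 2 → row 2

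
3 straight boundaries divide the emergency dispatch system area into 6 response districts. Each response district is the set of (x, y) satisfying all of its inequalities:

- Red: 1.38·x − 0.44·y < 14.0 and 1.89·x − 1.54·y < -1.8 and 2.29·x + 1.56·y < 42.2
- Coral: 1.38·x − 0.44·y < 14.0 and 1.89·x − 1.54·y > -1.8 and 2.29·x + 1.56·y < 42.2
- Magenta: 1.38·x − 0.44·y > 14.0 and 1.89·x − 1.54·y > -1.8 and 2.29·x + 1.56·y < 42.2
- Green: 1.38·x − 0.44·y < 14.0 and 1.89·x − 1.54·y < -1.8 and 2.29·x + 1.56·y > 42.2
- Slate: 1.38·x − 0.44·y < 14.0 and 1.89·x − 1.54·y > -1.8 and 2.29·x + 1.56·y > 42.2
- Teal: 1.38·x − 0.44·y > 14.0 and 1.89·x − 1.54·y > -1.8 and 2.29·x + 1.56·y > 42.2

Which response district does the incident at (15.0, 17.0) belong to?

1.38·15.0 − 0.44·17.0 = 13.220, which is < 14.0
1.89·15.0 − 1.54·17.0 = 2.170, which is > -1.8
2.29·15.0 + 1.56·17.0 = 60.870, which is > 42.2
This sign pattern matches Slate.

Slate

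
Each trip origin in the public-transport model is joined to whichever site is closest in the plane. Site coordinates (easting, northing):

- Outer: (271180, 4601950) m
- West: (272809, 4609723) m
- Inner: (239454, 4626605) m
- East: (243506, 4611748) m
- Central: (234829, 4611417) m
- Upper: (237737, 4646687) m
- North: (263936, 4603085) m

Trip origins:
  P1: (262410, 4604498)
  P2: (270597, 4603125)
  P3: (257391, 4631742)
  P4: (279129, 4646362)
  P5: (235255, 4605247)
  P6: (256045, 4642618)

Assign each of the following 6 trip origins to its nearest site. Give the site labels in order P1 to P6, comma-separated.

P1 → North (d²=4325245.00)
P2 → Outer (d²=1720514.00)
P3 → Inner (d²=348124738.00)
P4 → West (d²=1382358721.00)
P5 → Central (d²=38250376.00)
P6 → Upper (d²=351739625.00)

North, Outer, Inner, West, Central, Upper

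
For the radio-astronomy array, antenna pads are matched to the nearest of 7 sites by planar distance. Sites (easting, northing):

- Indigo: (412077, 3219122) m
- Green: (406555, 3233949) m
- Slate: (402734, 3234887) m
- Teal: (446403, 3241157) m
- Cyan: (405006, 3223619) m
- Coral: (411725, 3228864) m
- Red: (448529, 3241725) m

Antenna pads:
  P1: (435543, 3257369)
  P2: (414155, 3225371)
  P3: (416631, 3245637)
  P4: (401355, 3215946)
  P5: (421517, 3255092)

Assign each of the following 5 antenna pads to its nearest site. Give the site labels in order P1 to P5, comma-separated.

P1 → Teal (d²=380768544.00)
P2 → Coral (d²=18105949.00)
P3 → Green (d²=238135120.00)
P4 → Cyan (d²=72204730.00)
P5 → Green (d²=670887893.00)

Teal, Coral, Green, Cyan, Green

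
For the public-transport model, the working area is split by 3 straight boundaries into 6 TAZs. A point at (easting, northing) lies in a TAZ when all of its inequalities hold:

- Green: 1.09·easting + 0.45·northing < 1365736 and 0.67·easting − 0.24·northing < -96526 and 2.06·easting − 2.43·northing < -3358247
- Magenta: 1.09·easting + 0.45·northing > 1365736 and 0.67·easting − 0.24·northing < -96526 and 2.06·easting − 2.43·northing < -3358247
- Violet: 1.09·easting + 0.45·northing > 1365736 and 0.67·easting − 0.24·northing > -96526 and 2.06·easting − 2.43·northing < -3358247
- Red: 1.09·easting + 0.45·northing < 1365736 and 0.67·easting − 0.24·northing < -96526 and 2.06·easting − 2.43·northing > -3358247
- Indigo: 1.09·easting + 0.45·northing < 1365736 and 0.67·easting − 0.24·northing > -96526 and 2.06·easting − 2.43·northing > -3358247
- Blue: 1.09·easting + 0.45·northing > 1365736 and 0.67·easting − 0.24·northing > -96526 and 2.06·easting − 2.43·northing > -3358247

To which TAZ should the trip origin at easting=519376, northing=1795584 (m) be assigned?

Blue

1.09·519376 + 0.45·1795584 = 1374132.640, which is > 1365736
0.67·519376 − 0.24·1795584 = -82958.240, which is > -96526
2.06·519376 − 2.43·1795584 = -3293354.560, which is > -3358247
This sign pattern matches Blue.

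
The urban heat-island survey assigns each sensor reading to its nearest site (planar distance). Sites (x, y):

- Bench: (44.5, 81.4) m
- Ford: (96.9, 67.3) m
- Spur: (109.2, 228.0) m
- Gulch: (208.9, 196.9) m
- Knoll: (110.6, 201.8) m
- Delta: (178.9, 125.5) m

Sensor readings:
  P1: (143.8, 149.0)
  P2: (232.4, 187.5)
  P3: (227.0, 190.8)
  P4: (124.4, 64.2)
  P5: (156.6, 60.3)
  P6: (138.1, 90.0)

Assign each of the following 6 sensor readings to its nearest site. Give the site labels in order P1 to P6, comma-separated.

Delta, Gulch, Gulch, Ford, Ford, Ford

P1 → Delta (d²=1784.26)
P2 → Gulch (d²=640.61)
P3 → Gulch (d²=364.82)
P4 → Ford (d²=765.86)
P5 → Ford (d²=3613.09)
P6 → Ford (d²=2212.73)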